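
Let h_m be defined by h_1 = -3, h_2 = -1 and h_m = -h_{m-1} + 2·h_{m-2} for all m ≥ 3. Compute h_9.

-173

Step forward from the initial values:
h_3 = -5, h_4 = 3, h_5 = -13, h_6 = 19, h_7 = -45, h_8 = 83, h_9 = -173.
(Characteristic roots are 1 and -2.)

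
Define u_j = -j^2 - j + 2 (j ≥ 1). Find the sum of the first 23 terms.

Over j = 1..23: Σj = 276, Σj² = 4324.
Total = (-1)·4324 + (-1)·276 + (2)·23 = -4554.

-4554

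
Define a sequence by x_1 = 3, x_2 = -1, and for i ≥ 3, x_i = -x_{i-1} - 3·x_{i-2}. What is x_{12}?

26

x_3 = -8; x_4 = 11; x_5 = 13; x_6 = -46; x_7 = 7; x_8 = 131; x_9 = -152; x_{10} = -241; x_{11} = 697; x_{12} = 26.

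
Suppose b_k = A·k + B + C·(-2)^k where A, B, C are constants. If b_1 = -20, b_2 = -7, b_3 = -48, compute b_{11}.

Write the equations: A + B - 2C = -20; 2A + B + 4C = -7; 3A + B - 8C = -48.
Subtracting the first from the second: A + 6C = 13.
Subtracting the second from the third: A - 12C = -41.
Solving: C = 3, A = -5, then B = -9.
Hence b_{11} = -5·11 + (-9) + 3·(-2048) = -6208.

-6208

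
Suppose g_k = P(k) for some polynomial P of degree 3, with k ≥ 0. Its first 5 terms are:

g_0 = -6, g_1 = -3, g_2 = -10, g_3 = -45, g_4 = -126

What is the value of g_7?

-825

1st diffs: 3, -7, -35, -81.
2nd diffs: -10, -28, -46.
3rd diffs: -18, -18 (constant).
Newton forward-difference form: g_k = -6 + 3·C(k,1) + (-10)·C(k,2) + (-18)·C(k,3).
At k = 7: k = 7, so g_7 = -6 + 21 - 210 - 630 = -825.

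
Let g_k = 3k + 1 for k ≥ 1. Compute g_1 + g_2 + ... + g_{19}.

589

Over k = 1..19: Σk = 190.
Total = (3)·190 + (1)·19 = 589.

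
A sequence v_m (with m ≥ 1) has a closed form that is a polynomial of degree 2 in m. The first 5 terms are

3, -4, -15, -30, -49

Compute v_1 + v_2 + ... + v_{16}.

-3032

1st diffs: -7, -11, -15, -19.
2nd diffs: -4, -4, -4 (constant).
Newton forward-difference form: v_m = 3 + (-7)·C(m-1,1) + (-4)·C(m-1,2).
Continuing: …, -72, -99, -130, -165, …, v_{16} = -522.
Summing m = 1..16 (16 terms) gives -3032.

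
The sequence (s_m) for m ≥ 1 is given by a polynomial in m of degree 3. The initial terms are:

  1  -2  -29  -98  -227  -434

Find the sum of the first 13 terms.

-19955

1st diffs: -3, -27, -69, -129, -207.
2nd diffs: -24, -42, -60, -78.
3rd diffs: -18, -18, -18 (constant).
Newton forward-difference form: s_m = 1 + (-3)·C(m-1,1) + (-24)·C(m-1,2) + (-18)·C(m-1,3).
Continuing: …, -737, -1154, -1703, -2402, …, s_{13} = -5579.
Summing m = 1..13 (13 terms) gives -19955.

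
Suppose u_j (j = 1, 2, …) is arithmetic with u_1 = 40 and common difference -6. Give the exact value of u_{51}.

u_j = 40 + (j - 1)·(-6).
u_{51} = 40 + 50·(-6) = -260.

-260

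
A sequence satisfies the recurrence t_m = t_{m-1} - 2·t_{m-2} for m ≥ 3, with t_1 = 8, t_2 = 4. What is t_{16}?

1100

Applying the relation repeatedly:
t_3 = -12; t_4 = -20; t_5 = 4; …; t_{13} = -188; t_{14} = -724; t_{15} = -348; t_{16} = 1100.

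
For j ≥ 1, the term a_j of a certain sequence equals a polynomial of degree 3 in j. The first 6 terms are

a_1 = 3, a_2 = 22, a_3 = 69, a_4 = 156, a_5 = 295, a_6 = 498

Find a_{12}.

1st diffs: 19, 47, 87, 139, 203.
2nd diffs: 28, 40, 52, 64.
3rd diffs: 12, 12, 12 (constant).
Newton forward-difference form: a_j = 3 + 19·C(j-1,1) + 28·C(j-1,2) + 12·C(j-1,3).
At j = 12: j-1 = 11, so a_{12} = 3 + 209 + 1540 + 1980 = 3732.

3732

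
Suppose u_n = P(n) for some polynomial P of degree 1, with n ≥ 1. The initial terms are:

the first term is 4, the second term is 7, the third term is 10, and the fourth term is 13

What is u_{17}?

1st diffs: 3, 3, 3 (constant).
So u_n = 3n + 1.
Evaluating at n = 17 gives u_{17} = 52.

52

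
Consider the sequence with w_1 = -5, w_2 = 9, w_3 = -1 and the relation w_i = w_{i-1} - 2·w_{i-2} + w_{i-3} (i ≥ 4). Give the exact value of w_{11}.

Compute successive terms:
w_4 = -24  w_5 = -13  w_6 = 34  w_7 = 36  w_8 = -45  w_9 = -83  w_{10} = 43  w_{11} = 164.

164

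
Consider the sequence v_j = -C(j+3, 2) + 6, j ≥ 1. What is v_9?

-60

C(12, 2) = 66, so v_9 = -60.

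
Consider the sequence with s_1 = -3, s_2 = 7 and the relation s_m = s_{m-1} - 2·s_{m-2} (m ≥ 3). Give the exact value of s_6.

Compute successive terms:
s_3 = 13  s_4 = -1  s_5 = -27  s_6 = -25.

-25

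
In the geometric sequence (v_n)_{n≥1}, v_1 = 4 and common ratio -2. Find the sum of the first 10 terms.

-1364

v_n = 4·(-2)^(n-1).
S = 4·((-2)^10 - 1)/(-2 - 1) = 4·(1024 - 1)/(-3) = -1364.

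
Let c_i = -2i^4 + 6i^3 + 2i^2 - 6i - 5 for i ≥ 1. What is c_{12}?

-30893

c_{12} = -2·12^4 + 6·12^3 + 2·12^2 - 6·12 - 5 = -30893.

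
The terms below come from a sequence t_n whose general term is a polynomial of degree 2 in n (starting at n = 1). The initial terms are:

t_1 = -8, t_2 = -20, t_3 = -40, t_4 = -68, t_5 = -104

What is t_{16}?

1st diffs: -12, -20, -28, -36.
2nd diffs: -8, -8, -8 (constant).
Newton forward-difference form: t_n = -8 + (-12)·C(n-1,1) + (-8)·C(n-1,2).
At n = 16: n-1 = 15, so t_{16} = -8 - 180 - 840 = -1028.

-1028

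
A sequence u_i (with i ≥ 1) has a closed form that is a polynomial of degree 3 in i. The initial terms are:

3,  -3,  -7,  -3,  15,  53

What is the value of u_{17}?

3507

1st diffs: -6, -4, 4, 18, 38.
2nd diffs: 2, 8, 14, 20.
3rd diffs: 6, 6, 6 (constant).
Newton forward-difference form: u_i = 3 + (-6)·C(i-1,1) + 2·C(i-1,2) + 6·C(i-1,3).
At i = 17: i-1 = 16, so u_{17} = 3 - 96 + 240 + 3360 = 3507.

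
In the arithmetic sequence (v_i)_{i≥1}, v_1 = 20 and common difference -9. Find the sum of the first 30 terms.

v_i = 20 + (i - 1)·(-9).
v_{30} = -241; S = 30·(20 + (-241))/2 = -3315.

-3315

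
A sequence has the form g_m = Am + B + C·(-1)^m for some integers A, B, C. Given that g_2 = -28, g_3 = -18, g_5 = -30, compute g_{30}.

At m = 2, 3, 5: 2A + B + C = -28; 3A + B - C = -18; 5A + B - C = -30.
Subtracting the first from the second: A - 2C = 10.
Subtracting the second from the third: 2A = -12.
Solving: C = -8, A = -6, then B = -8.
So g_m = -6·m + (-8) + (-8)·(-1)^m; at m=30 this is -196.

-196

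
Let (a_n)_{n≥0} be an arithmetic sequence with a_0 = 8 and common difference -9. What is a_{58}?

-514

a_n = 8 + (n - 0)·(-9).
a_{58} = 8 + 58·(-9) = -514.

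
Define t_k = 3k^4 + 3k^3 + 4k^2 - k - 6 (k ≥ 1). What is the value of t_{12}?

t_{12} = 3·12^4 + 3·12^3 + 4·12^2 - 1·12 - 6 = 67950.

67950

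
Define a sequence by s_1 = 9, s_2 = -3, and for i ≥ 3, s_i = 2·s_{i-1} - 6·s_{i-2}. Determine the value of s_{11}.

70464

Step forward from the initial values:
s_3 = -60; s_4 = -102; s_5 = 156; s_6 = 924; s_7 = 912; s_8 = -3720; s_9 = -12912; s_{10} = -3504; s_{11} = 70464.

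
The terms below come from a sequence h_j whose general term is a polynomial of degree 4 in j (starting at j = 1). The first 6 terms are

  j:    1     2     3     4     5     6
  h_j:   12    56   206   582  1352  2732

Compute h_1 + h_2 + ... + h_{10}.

1st diffs: 44, 150, 376, 770, 1380.
2nd diffs: 106, 226, 394, 610.
3rd diffs: 120, 168, 216.
4th diffs: 48, 48 (constant).
So h_j = 2j^4 + 3j^2 + 5j + 2.
Continuing: 4986, 8426, 13412, 20352.
Summing j = 1..10 (10 terms) gives 52116.

52116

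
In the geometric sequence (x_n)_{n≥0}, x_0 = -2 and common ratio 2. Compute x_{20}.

-2097152

x_n = (-2)·2^(n-0).
x_{20} = (-2)·2^20 = -2097152.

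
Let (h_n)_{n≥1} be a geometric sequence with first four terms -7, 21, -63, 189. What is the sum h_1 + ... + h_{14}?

8370194

Common ratio r = -3.
h_n = (-7)·(-3)^(n-1).
S = (-7)·((-3)^14 - 1)/(-3 - 1) = (-7)·(4782969 - 1)/(-4) = 8370194.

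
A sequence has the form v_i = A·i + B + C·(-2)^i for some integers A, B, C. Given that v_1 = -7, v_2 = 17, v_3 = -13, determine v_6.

221

Plug in i = 1, 2, 3: A + B - 2C = -7; 2A + B + 4C = 17; 3A + B - 8C = -13.
Subtracting the first from the second: A + 6C = 24.
Subtracting the second from the third: A - 12C = -30.
Solving: C = 3, A = 6, then B = -7.
Therefore v_6 = 36 + (-7) + 3·64 = 221.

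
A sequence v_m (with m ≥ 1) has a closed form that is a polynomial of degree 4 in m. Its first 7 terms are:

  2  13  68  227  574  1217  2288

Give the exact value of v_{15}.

1st diffs: 11, 55, 159, 347, 643, 1071.
2nd diffs: 44, 104, 188, 296, 428.
3rd diffs: 60, 84, 108, 132.
4th diffs: 24, 24, 24 (constant).
Newton forward-difference form: v_m = 2 + 11·C(m-1,1) + 44·C(m-1,2) + 60·C(m-1,3) + 24·C(m-1,4).
At m = 15: m-1 = 14, so v_{15} = 2 + 154 + 4004 + 21840 + 24024 = 50024.

50024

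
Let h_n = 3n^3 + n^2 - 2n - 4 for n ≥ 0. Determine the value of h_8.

1580

h_8 = 3·8^3 + 1·8^2 - 2·8 - 4 = 1580.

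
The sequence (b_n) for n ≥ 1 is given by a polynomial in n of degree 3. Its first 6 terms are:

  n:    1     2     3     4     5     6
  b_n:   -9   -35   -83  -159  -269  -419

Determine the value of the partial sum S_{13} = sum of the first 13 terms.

1st diffs: -26, -48, -76, -110, -150.
2nd diffs: -22, -28, -34, -40.
3rd diffs: -6, -6, -6 (constant).
So b_n = -n^3 - 5n^2 - 4n + 1.
Continuing: …, -615, -863, -1169, -1539, …, b_{13} = -3093.
Summing n = 1..13 (13 terms) gives -12727.

-12727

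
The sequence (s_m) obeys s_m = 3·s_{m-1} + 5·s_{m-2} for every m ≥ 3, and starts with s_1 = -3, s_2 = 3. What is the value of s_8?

s_3 = -6; s_4 = -3; s_5 = -39; s_6 = -132; s_7 = -591; s_8 = -2433.

-2433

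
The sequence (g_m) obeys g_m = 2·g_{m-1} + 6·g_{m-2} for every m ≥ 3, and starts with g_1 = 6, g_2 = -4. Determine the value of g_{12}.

1677824

Step forward from the initial values:
g_3 = 28; g_4 = 32; g_5 = 232; g_6 = 656; g_7 = 2704; g_8 = 9344; g_9 = 34912; g_{10} = 125888; g_{11} = 461248; g_{12} = 1677824.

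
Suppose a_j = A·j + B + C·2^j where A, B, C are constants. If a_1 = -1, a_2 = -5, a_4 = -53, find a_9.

-2503

The three given values yield: A + B + 2C = -1; 2A + B + 4C = -5; 4A + B + 16C = -53.
Subtracting the first from the second: A + 2C = -4.
Subtracting the second from the third: 2A + 12C = -48.
Solving: C = -5, A = 6, then B = 3.
Hence a_9 = 6·9 + 3 + (-5)·512 = -2503.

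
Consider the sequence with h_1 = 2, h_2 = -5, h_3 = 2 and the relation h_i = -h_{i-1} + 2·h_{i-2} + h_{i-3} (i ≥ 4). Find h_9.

123

h_4 = -10; h_5 = 9; h_6 = -27; h_7 = 35; h_8 = -80; h_9 = 123.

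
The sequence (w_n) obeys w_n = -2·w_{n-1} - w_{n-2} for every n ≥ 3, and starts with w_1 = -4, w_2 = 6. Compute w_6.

14

Compute successive terms:
w_3 = -8  w_4 = 10  w_5 = -12  w_6 = 14.
(Characteristic roots are -1 and -1.)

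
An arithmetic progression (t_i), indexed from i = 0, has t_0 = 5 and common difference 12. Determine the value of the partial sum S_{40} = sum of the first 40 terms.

t_i = 5 + (i - 0)·12.
t_{39} = 473; S = 40·(5 + 473)/2 = 9560.

9560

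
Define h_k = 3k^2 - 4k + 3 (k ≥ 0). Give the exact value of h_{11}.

h_{11} = 3·11^2 - 4·11 + 3 = 322.

322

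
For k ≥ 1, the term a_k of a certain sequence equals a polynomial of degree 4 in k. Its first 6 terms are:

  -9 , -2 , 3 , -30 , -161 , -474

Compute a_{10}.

1st diffs: 7, 5, -33, -131, -313.
2nd diffs: -2, -38, -98, -182.
3rd diffs: -36, -60, -84.
4th diffs: -24, -24 (constant).
So a_k = -k^4 + 4k^3 - 6k - 6.
Evaluating at k = 10 gives a_{10} = -6066.

-6066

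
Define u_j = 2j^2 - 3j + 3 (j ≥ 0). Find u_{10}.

173

u_{10} = 2·10^2 - 3·10 + 3 = 173.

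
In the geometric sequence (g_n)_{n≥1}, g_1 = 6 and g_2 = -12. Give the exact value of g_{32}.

-12884901888

Common ratio r = -2.
g_n = 6·(-2)^(n-1).
g_{32} = 6·(-2)^31 = -12884901888.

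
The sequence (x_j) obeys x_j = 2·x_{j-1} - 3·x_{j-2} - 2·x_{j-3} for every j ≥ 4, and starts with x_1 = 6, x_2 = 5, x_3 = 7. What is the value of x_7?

19

Step forward from the initial values:
x_4 = -13; x_5 = -57; x_6 = -89; x_7 = 19.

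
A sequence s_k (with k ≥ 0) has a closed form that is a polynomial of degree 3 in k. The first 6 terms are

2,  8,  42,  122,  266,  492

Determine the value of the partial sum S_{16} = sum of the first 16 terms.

49192

1st diffs: 6, 34, 80, 144, 226.
2nd diffs: 28, 46, 64, 82.
3rd diffs: 18, 18, 18 (constant).
Newton forward-difference form: s_k = 2 + 6·C(k,1) + 28·C(k,2) + 18·C(k,3).
Continuing: …, 818, 1262, 1842, 2576, …, s_{15} = 11222.
Summing k = 0..15 (16 terms) gives 49192.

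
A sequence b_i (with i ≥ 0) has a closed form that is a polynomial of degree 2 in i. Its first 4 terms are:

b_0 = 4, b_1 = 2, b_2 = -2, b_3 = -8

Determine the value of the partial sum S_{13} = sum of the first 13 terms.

-676

1st diffs: -2, -4, -6.
2nd diffs: -2, -2 (constant).
Newton forward-difference form: b_i = 4 + (-2)·C(i,1) + (-2)·C(i,2).
Continuing: …, -16, -26, -38, -52, …, b_{12} = -152.
Summing i = 0..12 (13 terms) gives -676.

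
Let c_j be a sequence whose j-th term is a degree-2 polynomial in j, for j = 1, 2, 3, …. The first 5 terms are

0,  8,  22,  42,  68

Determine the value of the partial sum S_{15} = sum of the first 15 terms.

1st diffs: 8, 14, 20, 26.
2nd diffs: 6, 6, 6 (constant).
Newton forward-difference form: c_j = 8·C(j-1,1) + 6·C(j-1,2).
Continuing: …, 100, 138, 182, 232, …, c_{15} = 658.
Summing j = 1..15 (15 terms) gives 3570.

3570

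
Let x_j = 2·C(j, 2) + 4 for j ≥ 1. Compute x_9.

C(9, 2) = 36, so x_9 = 76.

76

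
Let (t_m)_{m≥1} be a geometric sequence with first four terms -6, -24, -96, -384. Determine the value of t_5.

Common ratio r = 4.
t_m = (-6)·4^(m-1).
t_5 = (-6)·4^4 = -1536.

-1536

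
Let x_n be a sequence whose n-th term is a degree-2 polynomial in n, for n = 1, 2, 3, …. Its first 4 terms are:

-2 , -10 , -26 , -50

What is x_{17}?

-1090

1st diffs: -8, -16, -24.
2nd diffs: -8, -8 (constant).
So x_n = -4n^2 + 4n - 2.
Evaluating at n = 17 gives x_{17} = -1090.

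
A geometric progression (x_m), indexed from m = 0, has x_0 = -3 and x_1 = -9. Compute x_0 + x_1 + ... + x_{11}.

-797160

Common ratio r = 3.
x_m = (-3)·3^(m-0).
S = (-3)·(3^12 - 1)/(3 - 1) = (-3)·(531441 - 1)/(2) = -797160.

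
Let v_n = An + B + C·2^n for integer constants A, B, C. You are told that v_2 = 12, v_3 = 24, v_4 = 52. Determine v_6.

236

Plug in n = 2, 3, 4: 2A + B + 4C = 12; 3A + B + 8C = 24; 4A + B + 16C = 52.
Subtracting the first from the second: A + 4C = 12.
Subtracting the second from the third: A + 8C = 28.
Solving: C = 4, A = -4, then B = 4.
So v_n = -4·n + 4 + 4·2^n; at n=6 this is 236.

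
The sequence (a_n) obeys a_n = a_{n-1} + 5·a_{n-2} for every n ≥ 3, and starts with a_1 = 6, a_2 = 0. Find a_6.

Compute successive terms:
a_3 = 30;  a_4 = 30;  a_5 = 180;  a_6 = 330.

330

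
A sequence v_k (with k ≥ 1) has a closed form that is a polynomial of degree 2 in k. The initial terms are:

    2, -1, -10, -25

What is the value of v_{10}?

1st diffs: -3, -9, -15.
2nd diffs: -6, -6 (constant).
So v_k = -3k^2 + 6k - 1.
Evaluating at k = 10 gives v_{10} = -241.

-241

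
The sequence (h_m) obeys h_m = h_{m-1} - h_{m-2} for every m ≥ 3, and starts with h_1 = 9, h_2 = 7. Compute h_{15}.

-2

Applying the relation repeatedly:
h_3 = -2; h_4 = -9; h_5 = -7; …; h_{12} = 2; h_{13} = 9; h_{14} = 7; h_{15} = -2.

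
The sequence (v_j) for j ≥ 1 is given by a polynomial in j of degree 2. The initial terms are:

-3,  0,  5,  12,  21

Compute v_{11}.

117

1st diffs: 3, 5, 7, 9.
2nd diffs: 2, 2, 2 (constant).
Newton forward-difference form: v_j = -3 + 3·C(j-1,1) + 2·C(j-1,2).
At j = 11: j-1 = 10, so v_{11} = -3 + 30 + 90 = 117.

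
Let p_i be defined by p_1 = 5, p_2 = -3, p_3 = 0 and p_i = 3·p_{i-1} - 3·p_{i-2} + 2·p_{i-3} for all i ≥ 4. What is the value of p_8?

p_4 = 19; p_5 = 51; p_6 = 96; p_7 = 173; p_8 = 333.

333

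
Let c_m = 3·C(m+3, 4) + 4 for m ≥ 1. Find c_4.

109

C(7, 4) = 35, so c_4 = 109.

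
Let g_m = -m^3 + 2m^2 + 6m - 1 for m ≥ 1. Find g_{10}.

-741

g_{10} = -1·10^3 + 2·10^2 + 6·10 - 1 = -741.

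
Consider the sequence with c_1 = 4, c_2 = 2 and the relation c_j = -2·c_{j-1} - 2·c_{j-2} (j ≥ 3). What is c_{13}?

Applying the relation repeatedly:
c_3 = -12, c_4 = 20, c_5 = -16, …, c_{10} = 32, c_{11} = -192, c_{12} = 320, c_{13} = -256.

-256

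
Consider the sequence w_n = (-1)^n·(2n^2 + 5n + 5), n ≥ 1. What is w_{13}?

(-1)^13 = -1; 2n^2 + 5n + 5 at n=13 is 408; so w_{13} = -408.

-408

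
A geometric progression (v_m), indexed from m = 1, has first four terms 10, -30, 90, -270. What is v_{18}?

-1291401630

Common ratio r = -3.
v_m = 10·(-3)^(m-1).
v_{18} = 10·(-3)^17 = -1291401630.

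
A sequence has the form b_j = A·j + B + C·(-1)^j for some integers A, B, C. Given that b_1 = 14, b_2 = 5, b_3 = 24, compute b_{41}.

214

Write the equations: A + B - C = 14; 2A + B + C = 5; 3A + B - C = 24.
Subtracting the first from the second: A + 2C = -9.
Subtracting the second from the third: A - 2C = 19.
Solving: C = -7, A = 5, then B = 2.
Hence b_{41} = 5·41 + 2 + (-7)·(-1) = 214.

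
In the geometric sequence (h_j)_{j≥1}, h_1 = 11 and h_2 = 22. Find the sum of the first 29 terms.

5905580021

Common ratio r = 2.
h_j = 11·2^(j-1).
S = 11·(2^29 - 1)/(2 - 1) = 11·(536870912 - 1)/(1) = 5905580021.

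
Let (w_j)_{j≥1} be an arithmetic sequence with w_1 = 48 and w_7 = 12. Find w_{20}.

Common difference d = (12 - 48) / (7 - 1) = -6.
w_j = 48 + (j - 1)·(-6).
w_{20} = 48 + 19·(-6) = -66.

-66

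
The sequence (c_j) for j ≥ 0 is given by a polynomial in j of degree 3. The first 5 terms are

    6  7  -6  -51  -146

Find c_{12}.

1st diffs: 1, -13, -45, -95.
2nd diffs: -14, -32, -50.
3rd diffs: -18, -18 (constant).
Newton forward-difference form: c_j = 6 + 1·C(j,1) + (-14)·C(j,2) + (-18)·C(j,3).
At j = 12: j = 12, so c_{12} = 6 + 12 - 924 - 3960 = -4866.

-4866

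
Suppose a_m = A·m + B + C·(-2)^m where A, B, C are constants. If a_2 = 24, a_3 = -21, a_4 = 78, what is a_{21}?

Write the equations: 2A + B + 4C = 24; 3A + B - 8C = -21; 4A + B + 16C = 78.
Subtracting the first from the second: A - 12C = -45.
Subtracting the second from the third: A + 24C = 99.
Solving: C = 4, A = 3, then B = 2.
So a_m = 3·m + 2 + 4·(-2)^m; at m=21 this is -8388543.

-8388543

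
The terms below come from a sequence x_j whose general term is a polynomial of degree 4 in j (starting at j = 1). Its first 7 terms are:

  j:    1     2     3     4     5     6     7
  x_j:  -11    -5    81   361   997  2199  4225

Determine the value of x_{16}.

1st diffs: 6, 86, 280, 636, 1202, 2026.
2nd diffs: 80, 194, 356, 566, 824.
3rd diffs: 114, 162, 210, 258.
4th diffs: 48, 48, 48 (constant).
Newton forward-difference form: x_j = -11 + 6·C(j-1,1) + 80·C(j-1,2) + 114·C(j-1,3) + 48·C(j-1,4).
At j = 16: j-1 = 15, so x_{16} = -11 + 90 + 8400 + 51870 + 65520 = 125869.

125869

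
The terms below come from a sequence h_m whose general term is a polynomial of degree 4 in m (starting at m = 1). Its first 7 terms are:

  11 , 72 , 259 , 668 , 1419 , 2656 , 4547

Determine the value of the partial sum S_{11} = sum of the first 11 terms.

1st diffs: 61, 187, 409, 751, 1237, 1891.
2nd diffs: 126, 222, 342, 486, 654.
3rd diffs: 96, 120, 144, 168.
4th diffs: 24, 24, 24 (constant).
So h_m = m^4 + 6m^3 + 2m^2 - 2m + 4.
Continuing: 7284, 11083, 16184, 22851.
Summing m = 1..11 (11 terms) gives 67034.

67034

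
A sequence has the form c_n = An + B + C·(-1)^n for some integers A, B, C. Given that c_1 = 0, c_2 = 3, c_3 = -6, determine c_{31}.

-90

Write the equations: A + B - C = 0; 2A + B + C = 3; 3A + B - C = -6.
Subtracting the first from the second: A + 2C = 3.
Subtracting the second from the third: A - 2C = -9.
Solving: C = 3, A = -3, then B = 6.
Hence c_{31} = -3·31 + 6 + 3·(-1) = -90.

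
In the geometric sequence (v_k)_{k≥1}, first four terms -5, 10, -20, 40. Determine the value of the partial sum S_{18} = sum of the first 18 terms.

Common ratio r = -2.
v_k = (-5)·(-2)^(k-1).
S = (-5)·((-2)^18 - 1)/(-2 - 1) = (-5)·(262144 - 1)/(-3) = 436905.

436905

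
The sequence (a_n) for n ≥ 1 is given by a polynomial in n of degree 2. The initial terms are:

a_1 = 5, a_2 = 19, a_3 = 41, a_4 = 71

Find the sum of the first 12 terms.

2744

1st diffs: 14, 22, 30.
2nd diffs: 8, 8 (constant).
Newton forward-difference form: a_n = 5 + 14·C(n-1,1) + 8·C(n-1,2).
Continuing: …, 109, 155, 209, 271, …, a_{12} = 599.
Summing n = 1..12 (12 terms) gives 2744.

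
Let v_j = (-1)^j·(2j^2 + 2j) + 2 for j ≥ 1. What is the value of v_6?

86

(-1)^6 = 1; 2j^2 + 2j at j=6 is 84; so v_6 = 86.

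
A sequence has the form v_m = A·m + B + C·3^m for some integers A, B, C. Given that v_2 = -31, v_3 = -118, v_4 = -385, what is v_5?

Write the equations: 2A + B + 9C = -31; 3A + B + 27C = -118; 4A + B + 81C = -385.
Subtracting the first from the second: A + 18C = -87.
Subtracting the second from the third: A + 54C = -267.
Solving: C = -5, A = 3, then B = 8.
Therefore v_5 = 15 + 8 + (-5)·243 = -1192.

-1192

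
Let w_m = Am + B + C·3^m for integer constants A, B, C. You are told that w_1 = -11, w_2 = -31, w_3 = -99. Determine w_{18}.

-1549681887

Write the equations: A + B + 3C = -11; 2A + B + 9C = -31; 3A + B + 27C = -99.
Subtracting the first from the second: A + 6C = -20.
Subtracting the second from the third: A + 18C = -68.
Solving: C = -4, A = 4, then B = -3.
Therefore w_{18} = 72 + (-3) + (-4)·387420489 = -1549681887.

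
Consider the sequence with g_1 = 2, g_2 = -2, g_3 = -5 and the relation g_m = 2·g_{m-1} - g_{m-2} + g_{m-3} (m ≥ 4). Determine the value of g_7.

Compute successive terms:
g_4 = -6; g_5 = -9; g_6 = -17; g_7 = -31.

-31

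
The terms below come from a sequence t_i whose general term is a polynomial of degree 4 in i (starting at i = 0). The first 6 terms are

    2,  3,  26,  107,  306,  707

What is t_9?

1st diffs: 1, 23, 81, 199, 401.
2nd diffs: 22, 58, 118, 202.
3rd diffs: 36, 60, 84.
4th diffs: 24, 24 (constant).
So t_i = i^4 + 4i^2 - 4i + 2.
Evaluating at i = 9 gives t_9 = 6851.

6851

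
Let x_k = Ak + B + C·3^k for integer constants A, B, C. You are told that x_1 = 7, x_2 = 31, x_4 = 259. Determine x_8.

At k = 1, 2, 4: A + B + 3C = 7; 2A + B + 9C = 31; 4A + B + 81C = 259.
Subtracting the first from the second: A + 6C = 24.
Subtracting the second from the third: 2A + 72C = 228.
Solving: C = 3, A = 6, then B = -8.
Hence x_8 = 6·8 + (-8) + 3·6561 = 19723.

19723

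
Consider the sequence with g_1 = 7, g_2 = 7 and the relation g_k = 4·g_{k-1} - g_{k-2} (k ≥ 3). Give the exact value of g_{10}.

207767

Compute successive terms:
g_3 = 21; g_4 = 77; g_5 = 287; g_6 = 1071; g_7 = 3997; g_8 = 14917; g_9 = 55671; g_{10} = 207767.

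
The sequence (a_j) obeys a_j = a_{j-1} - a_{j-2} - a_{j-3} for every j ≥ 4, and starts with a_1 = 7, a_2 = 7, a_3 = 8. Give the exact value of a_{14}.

185

a_4 = -6, a_5 = -21, a_6 = -23, …, a_{11} = -100, a_{12} = -182, a_{13} = -97, a_{14} = 185.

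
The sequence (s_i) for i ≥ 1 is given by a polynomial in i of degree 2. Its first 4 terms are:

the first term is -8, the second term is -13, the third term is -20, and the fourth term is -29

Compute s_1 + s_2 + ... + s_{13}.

1st diffs: -5, -7, -9.
2nd diffs: -2, -2 (constant).
Newton forward-difference form: s_i = -8 + (-5)·C(i-1,1) + (-2)·C(i-1,2).
Continuing: …, -40, -53, -68, -85, …, s_{13} = -200.
Summing i = 1..13 (13 terms) gives -1066.

-1066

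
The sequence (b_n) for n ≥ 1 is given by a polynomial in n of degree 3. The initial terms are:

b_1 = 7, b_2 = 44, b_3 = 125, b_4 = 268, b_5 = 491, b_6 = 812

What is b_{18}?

1st diffs: 37, 81, 143, 223, 321.
2nd diffs: 44, 62, 80, 98.
3rd diffs: 18, 18, 18 (constant).
Newton forward-difference form: b_n = 7 + 37·C(n-1,1) + 44·C(n-1,2) + 18·C(n-1,3).
At n = 18: n-1 = 17, so b_{18} = 7 + 629 + 5984 + 12240 = 18860.

18860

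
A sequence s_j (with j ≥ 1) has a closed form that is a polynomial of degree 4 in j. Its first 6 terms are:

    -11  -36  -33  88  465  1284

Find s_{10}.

1st diffs: -25, 3, 121, 377, 819.
2nd diffs: 28, 118, 256, 442.
3rd diffs: 90, 138, 186.
4th diffs: 48, 48 (constant).
So s_j = 2j^4 - 5j^3 - 6j^2 - 2j.
Evaluating at j = 10 gives s_{10} = 14380.

14380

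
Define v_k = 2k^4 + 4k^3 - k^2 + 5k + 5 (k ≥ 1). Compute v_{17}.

186495

v_{17} = 2·17^4 + 4·17^3 - 1·17^2 + 5·17 + 5 = 186495.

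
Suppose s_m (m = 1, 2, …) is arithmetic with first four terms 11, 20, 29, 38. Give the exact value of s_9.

83

Common difference d = 9.
s_m = 11 + (m - 1)·9.
s_9 = 11 + 8·9 = 83.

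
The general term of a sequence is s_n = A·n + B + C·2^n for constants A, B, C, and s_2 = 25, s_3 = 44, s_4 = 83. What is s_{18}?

At n = 2, 3, 4: 2A + B + 4C = 25; 3A + B + 8C = 44; 4A + B + 16C = 83.
Subtracting the first from the second: A + 4C = 19.
Subtracting the second from the third: A + 8C = 39.
Solving: C = 5, A = -1, then B = 7.
Therefore s_{18} = -18 + 7 + 5·262144 = 1310709.

1310709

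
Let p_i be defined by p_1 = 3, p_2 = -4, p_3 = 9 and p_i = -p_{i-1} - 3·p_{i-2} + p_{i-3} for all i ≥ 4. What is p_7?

89

p_4 = 6; p_5 = -37; p_6 = 28; p_7 = 89.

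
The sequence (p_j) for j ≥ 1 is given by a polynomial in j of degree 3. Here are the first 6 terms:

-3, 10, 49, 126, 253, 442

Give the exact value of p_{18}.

11914

1st diffs: 13, 39, 77, 127, 189.
2nd diffs: 26, 38, 50, 62.
3rd diffs: 12, 12, 12 (constant).
So p_j = 2j^3 + j^2 - 4j - 2.
Evaluating at j = 18 gives p_{18} = 11914.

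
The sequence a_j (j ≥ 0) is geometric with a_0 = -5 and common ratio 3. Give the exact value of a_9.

-98415

a_j = (-5)·3^(j-0).
a_9 = (-5)·3^9 = -98415.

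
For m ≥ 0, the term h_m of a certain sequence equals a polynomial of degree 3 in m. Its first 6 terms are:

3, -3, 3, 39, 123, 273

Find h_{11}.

3567

1st diffs: -6, 6, 36, 84, 150.
2nd diffs: 12, 30, 48, 66.
3rd diffs: 18, 18, 18 (constant).
Newton forward-difference form: h_m = 3 + (-6)·C(m,1) + 12·C(m,2) + 18·C(m,3).
At m = 11: m = 11, so h_{11} = 3 - 66 + 660 + 2970 = 3567.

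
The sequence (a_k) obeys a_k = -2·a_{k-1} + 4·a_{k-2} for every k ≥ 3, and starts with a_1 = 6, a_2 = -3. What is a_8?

Compute successive terms:
a_3 = 30;  a_4 = -72;  a_5 = 264;  a_6 = -816;  a_7 = 2688;  a_8 = -8640.

-8640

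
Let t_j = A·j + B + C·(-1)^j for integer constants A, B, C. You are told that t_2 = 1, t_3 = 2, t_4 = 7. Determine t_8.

19

The three given values yield: 2A + B + C = 1; 3A + B - C = 2; 4A + B + C = 7.
Subtracting the first from the second: A - 2C = 1.
Subtracting the second from the third: A + 2C = 5.
Solving: C = 1, A = 3, then B = -6.
So t_j = 3·j + (-6) + 1·(-1)^j; at j=8 this is 19.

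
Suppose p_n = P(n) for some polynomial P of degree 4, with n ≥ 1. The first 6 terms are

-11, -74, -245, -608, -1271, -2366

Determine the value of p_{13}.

-38255

1st diffs: -63, -171, -363, -663, -1095.
2nd diffs: -108, -192, -300, -432.
3rd diffs: -84, -108, -132.
4th diffs: -24, -24 (constant).
Newton forward-difference form: p_n = -11 + (-63)·C(n-1,1) + (-108)·C(n-1,2) + (-84)·C(n-1,3) + (-24)·C(n-1,4).
At n = 13: n-1 = 12, so p_{13} = -11 - 756 - 7128 - 18480 - 11880 = -38255.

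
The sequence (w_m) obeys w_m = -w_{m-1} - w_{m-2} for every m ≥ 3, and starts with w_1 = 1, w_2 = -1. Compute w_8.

Compute successive terms:
w_3 = 0  w_4 = 1  w_5 = -1  w_6 = 0  w_7 = 1  w_8 = -1.

-1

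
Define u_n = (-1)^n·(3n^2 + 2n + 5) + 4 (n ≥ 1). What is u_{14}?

(-1)^14 = 1; 3n^2 + 2n + 5 at n=14 is 621; so u_{14} = 625.

625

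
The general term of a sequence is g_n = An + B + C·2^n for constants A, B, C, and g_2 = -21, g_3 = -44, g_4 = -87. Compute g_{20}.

-5242935

Plug in n = 2, 3, 4: 2A + B + 4C = -21; 3A + B + 8C = -44; 4A + B + 16C = -87.
Subtracting the first from the second: A + 4C = -23.
Subtracting the second from the third: A + 8C = -43.
Solving: C = -5, A = -3, then B = 5.
So g_n = -3·n + 5 + (-5)·2^n; at n=20 this is -5242935.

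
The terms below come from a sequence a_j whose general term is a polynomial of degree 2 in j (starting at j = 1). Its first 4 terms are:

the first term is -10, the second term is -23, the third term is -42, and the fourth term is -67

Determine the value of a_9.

1st diffs: -13, -19, -25.
2nd diffs: -6, -6 (constant).
Newton forward-difference form: a_j = -10 + (-13)·C(j-1,1) + (-6)·C(j-1,2).
At j = 9: j-1 = 8, so a_9 = -10 - 104 - 168 = -282.

-282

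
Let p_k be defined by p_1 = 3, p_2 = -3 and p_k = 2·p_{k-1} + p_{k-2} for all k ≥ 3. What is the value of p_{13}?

-24357

Applying the relation repeatedly:
p_3 = -3, p_4 = -9, p_5 = -21, …, p_{10} = -1731, p_{11} = -4179, p_{12} = -10089, p_{13} = -24357.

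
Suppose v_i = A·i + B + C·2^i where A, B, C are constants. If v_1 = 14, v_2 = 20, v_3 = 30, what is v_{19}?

At i = 1, 2, 3: A + B + 2C = 14; 2A + B + 4C = 20; 3A + B + 8C = 30.
Subtracting the first from the second: A + 2C = 6.
Subtracting the second from the third: A + 4C = 10.
Solving: C = 2, A = 2, then B = 8.
Hence v_{19} = 2·19 + 8 + 2·524288 = 1048622.

1048622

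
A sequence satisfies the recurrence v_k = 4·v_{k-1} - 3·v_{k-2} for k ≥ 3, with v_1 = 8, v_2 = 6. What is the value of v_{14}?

v_3 = 0  v_4 = -18  v_5 = -72  …  v_{11} = -59040  v_{12} = -177138  v_{13} = -531432  v_{14} = -1594314.
(Characteristic roots are 3 and 1.)

-1594314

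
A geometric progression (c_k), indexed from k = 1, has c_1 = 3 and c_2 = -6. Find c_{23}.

12582912

Common ratio r = -2.
c_k = 3·(-2)^(k-1).
c_{23} = 3·(-2)^22 = 12582912.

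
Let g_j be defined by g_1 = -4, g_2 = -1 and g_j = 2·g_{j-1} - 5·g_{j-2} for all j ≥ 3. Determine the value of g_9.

g_3 = 18, g_4 = 41, g_5 = -8, g_6 = -221, g_7 = -402, g_8 = 301, g_9 = 2612.

2612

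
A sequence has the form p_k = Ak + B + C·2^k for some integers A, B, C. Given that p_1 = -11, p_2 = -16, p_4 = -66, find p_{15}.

At k = 1, 2, 4: A + B + 2C = -11; 2A + B + 4C = -16; 4A + B + 16C = -66.
Subtracting the first from the second: A + 2C = -5.
Subtracting the second from the third: 2A + 12C = -50.
Solving: C = -5, A = 5, then B = -6.
Hence p_{15} = 5·15 + (-6) + (-5)·32768 = -163771.

-163771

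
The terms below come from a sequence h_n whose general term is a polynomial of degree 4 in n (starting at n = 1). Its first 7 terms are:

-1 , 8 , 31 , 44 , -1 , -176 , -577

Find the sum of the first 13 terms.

1st diffs: 9, 23, 13, -45, -175, -401.
2nd diffs: 14, -10, -58, -130, -226.
3rd diffs: -24, -48, -72, -96.
4th diffs: -24, -24, -24 (constant).
So h_n = -n^4 + 6n^3 - 4n^2 - 6n + 4.
Continuing: …, -1324, -2561, -4456, -7201, …, h_{13} = -16129.
Summing n = 1..13 (13 terms) gives -43355.

-43355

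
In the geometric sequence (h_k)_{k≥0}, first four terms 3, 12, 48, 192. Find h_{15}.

3221225472

Common ratio r = 4.
h_k = 3·4^(k-0).
h_{15} = 3·4^15 = 3221225472.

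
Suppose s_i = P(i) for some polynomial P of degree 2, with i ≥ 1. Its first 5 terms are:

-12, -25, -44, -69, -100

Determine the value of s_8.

1st diffs: -13, -19, -25, -31.
2nd diffs: -6, -6, -6 (constant).
Newton forward-difference form: s_i = -12 + (-13)·C(i-1,1) + (-6)·C(i-1,2).
At i = 8: i-1 = 7, so s_8 = -12 - 91 - 126 = -229.

-229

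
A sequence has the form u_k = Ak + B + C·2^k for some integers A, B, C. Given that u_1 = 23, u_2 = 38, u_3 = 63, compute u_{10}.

5178

Write the equations: A + B + 2C = 23; 2A + B + 4C = 38; 3A + B + 8C = 63.
Subtracting the first from the second: A + 2C = 15.
Subtracting the second from the third: A + 4C = 25.
Solving: C = 5, A = 5, then B = 8.
Hence u_{10} = 5·10 + 8 + 5·1024 = 5178.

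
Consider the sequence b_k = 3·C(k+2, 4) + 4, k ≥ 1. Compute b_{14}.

5464

C(16, 4) = 1820, so b_{14} = 5464.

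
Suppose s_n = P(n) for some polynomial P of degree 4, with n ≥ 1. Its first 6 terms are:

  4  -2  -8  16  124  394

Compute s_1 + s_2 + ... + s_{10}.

12118

1st diffs: -6, -6, 24, 108, 270.
2nd diffs: 0, 30, 84, 162.
3rd diffs: 30, 54, 78.
4th diffs: 24, 24 (constant).
So s_n = n^4 - 5n^3 + 5n^2 - n + 4.
Continuing: 928, 1852, 3316, 5494.
Summing n = 1..10 (10 terms) gives 12118.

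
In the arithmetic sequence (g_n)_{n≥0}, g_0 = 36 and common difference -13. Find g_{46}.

g_n = 36 + (n - 0)·(-13).
g_{46} = 36 + 46·(-13) = -562.

-562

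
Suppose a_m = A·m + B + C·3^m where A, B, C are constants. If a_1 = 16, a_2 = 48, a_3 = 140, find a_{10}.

The three given values yield: A + B + 3C = 16; 2A + B + 9C = 48; 3A + B + 27C = 140.
Subtracting the first from the second: A + 6C = 32.
Subtracting the second from the third: A + 18C = 92.
Solving: C = 5, A = 2, then B = -1.
Therefore a_{10} = 20 + (-1) + 5·59049 = 295264.

295264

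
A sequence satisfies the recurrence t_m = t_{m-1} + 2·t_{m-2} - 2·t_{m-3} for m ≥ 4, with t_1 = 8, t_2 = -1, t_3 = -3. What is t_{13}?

-685

Iterate the recurrence:
t_4 = -21, t_5 = -25, t_6 = -61, t_7 = -69, t_8 = -141, t_9 = -157, t_{10} = -301, t_{11} = -333, t_{12} = -621, t_{13} = -685.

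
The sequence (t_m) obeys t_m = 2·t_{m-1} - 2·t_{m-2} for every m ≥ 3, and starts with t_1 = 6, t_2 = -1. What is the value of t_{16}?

Iterate the recurrence:
t_3 = -14; t_4 = -26; t_5 = -24; …; t_{13} = -384; t_{14} = 64; t_{15} = 896; t_{16} = 1664.

1664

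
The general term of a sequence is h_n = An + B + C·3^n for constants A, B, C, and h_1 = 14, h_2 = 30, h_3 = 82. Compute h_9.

Write the equations: A + B + 3C = 14; 2A + B + 9C = 30; 3A + B + 27C = 82.
Subtracting the first from the second: A + 6C = 16.
Subtracting the second from the third: A + 18C = 52.
Solving: C = 3, A = -2, then B = 7.
So h_n = -2·n + 7 + 3·3^n; at n=9 this is 59038.

59038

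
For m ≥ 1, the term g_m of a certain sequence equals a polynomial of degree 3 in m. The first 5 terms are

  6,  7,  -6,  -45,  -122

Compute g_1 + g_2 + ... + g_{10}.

-4095

1st diffs: 1, -13, -39, -77.
2nd diffs: -14, -26, -38.
3rd diffs: -12, -12 (constant).
Newton forward-difference form: g_m = 6 + 1·C(m-1,1) + (-14)·C(m-1,2) + (-12)·C(m-1,3).
Continuing: …, -249, -438, -701, -1050, …, g_{10} = -1497.
Summing m = 1..10 (10 terms) gives -4095.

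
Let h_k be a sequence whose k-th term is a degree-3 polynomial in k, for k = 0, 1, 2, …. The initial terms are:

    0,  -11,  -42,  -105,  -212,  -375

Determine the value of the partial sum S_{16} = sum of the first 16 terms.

1st diffs: -11, -31, -63, -107, -163.
2nd diffs: -20, -32, -44, -56.
3rd diffs: -12, -12, -12 (constant).
Newton forward-difference form: h_k = (-11)·C(k,1) + (-20)·C(k,2) + (-12)·C(k,3).
Continuing: …, -606, -917, -1320, -1827, …, h_{15} = -7725.
Summing k = 0..15 (16 terms) gives -34360.

-34360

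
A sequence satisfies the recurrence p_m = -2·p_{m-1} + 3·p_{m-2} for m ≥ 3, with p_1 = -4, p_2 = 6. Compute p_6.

606

Iterate the recurrence:
p_3 = -24, p_4 = 66, p_5 = -204, p_6 = 606.
(Characteristic roots are 1 and -3.)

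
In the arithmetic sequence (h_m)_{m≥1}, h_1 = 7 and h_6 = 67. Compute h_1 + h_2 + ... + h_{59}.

Common difference d = (67 - 7) / (6 - 1) = 12.
h_m = 7 + (m - 1)·12.
h_{59} = 703; S = 59·(7 + 703)/2 = 20945.

20945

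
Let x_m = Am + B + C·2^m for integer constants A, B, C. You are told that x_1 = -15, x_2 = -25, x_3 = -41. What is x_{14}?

The three given values yield: A + B + 2C = -15; 2A + B + 4C = -25; 3A + B + 8C = -41.
Subtracting the first from the second: A + 2C = -10.
Subtracting the second from the third: A + 4C = -16.
Solving: C = -3, A = -4, then B = -5.
So x_m = -4·m + (-5) + (-3)·2^m; at m=14 this is -49213.

-49213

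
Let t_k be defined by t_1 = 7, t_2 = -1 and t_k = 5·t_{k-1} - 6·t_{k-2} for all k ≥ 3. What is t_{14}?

-23734621

Compute successive terms:
t_3 = -47, t_4 = -229, t_5 = -863, …, t_{11} = -863207, t_{12} = -2612149, t_{13} = -7881503, t_{14} = -23734621.
(Characteristic roots are 3 and 2.)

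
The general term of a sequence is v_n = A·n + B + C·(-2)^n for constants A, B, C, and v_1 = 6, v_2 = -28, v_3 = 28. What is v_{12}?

-20528

The three given values yield: A + B - 2C = 6; 2A + B + 4C = -28; 3A + B - 8C = 28.
Subtracting the first from the second: A + 6C = -34.
Subtracting the second from the third: A - 12C = 56.
Solving: C = -5, A = -4, then B = 0.
Therefore v_{12} = -48 + 0 + (-5)·4096 = -20528.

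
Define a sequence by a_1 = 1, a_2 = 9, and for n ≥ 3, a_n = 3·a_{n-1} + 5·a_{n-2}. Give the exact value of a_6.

Iterate the recurrence:
a_3 = 32; a_4 = 141; a_5 = 583; a_6 = 2454.

2454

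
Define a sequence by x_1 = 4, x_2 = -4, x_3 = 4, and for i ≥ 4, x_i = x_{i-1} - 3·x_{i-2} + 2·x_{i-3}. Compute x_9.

116

Iterate the recurrence:
x_4 = 24  x_5 = 4  x_6 = -60  x_7 = -24  x_8 = 164  x_9 = 116.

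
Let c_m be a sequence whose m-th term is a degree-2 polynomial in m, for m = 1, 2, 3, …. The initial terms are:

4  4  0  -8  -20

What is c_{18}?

-540

1st diffs: 0, -4, -8, -12.
2nd diffs: -4, -4, -4 (constant).
Newton forward-difference form: c_m = 4 + (-4)·C(m-1,2).
At m = 18: m-1 = 17, so c_{18} = 4 - 544 = -540.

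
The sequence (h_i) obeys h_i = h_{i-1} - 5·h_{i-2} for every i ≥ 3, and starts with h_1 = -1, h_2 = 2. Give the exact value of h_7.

167

Compute successive terms:
h_3 = 7, h_4 = -3, h_5 = -38, h_6 = -23, h_7 = 167.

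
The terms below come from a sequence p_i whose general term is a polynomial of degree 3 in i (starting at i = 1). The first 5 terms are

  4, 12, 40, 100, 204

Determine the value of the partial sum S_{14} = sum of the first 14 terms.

1st diffs: 8, 28, 60, 104.
2nd diffs: 20, 32, 44.
3rd diffs: 12, 12 (constant).
Newton forward-difference form: p_i = 4 + 8·C(i-1,1) + 20·C(i-1,2) + 12·C(i-1,3).
Continuing: …, 364, 592, 900, 1300, …, p_{14} = 5100.
Summing i = 1..14 (14 terms) gives 20076.

20076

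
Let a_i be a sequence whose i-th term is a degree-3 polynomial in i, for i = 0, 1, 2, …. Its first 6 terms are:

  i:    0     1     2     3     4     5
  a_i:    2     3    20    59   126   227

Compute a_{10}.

1452

1st diffs: 1, 17, 39, 67, 101.
2nd diffs: 16, 22, 28, 34.
3rd diffs: 6, 6, 6 (constant).
So a_i = i^3 + 5i^2 - 5i + 2.
Evaluating at i = 10 gives a_{10} = 1452.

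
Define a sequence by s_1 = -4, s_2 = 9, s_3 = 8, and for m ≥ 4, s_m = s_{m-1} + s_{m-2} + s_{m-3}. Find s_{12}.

1993

Applying the relation repeatedly:
s_4 = 13, s_5 = 30, s_6 = 51, s_7 = 94, s_8 = 175, s_9 = 320, s_{10} = 589, s_{11} = 1084, s_{12} = 1993.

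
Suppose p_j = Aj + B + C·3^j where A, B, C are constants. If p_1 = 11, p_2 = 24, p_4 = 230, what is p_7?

6533

Write the equations: A + B + 3C = 11; 2A + B + 9C = 24; 4A + B + 81C = 230.
Subtracting the first from the second: A + 6C = 13.
Subtracting the second from the third: 2A + 72C = 206.
Solving: C = 3, A = -5, then B = 7.
So p_j = -5·j + 7 + 3·3^j; at j=7 this is 6533.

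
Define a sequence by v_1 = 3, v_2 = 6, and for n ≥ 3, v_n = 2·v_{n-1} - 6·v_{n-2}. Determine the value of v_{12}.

Compute successive terms:
v_3 = -6; v_4 = -48; v_5 = -60; v_6 = 168; v_7 = 696; v_8 = 384; v_9 = -3408; v_{10} = -9120; v_{11} = 2208; v_{12} = 59136.

59136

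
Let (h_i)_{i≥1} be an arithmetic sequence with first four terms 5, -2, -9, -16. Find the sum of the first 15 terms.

-660

Common difference d = -7.
h_i = 5 + (i - 1)·(-7).
h_{15} = -93; S = 15·(5 + (-93))/2 = -660.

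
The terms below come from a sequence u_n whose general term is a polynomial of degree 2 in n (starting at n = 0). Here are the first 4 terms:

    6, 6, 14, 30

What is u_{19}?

1st diffs: 0, 8, 16.
2nd diffs: 8, 8 (constant).
So u_n = 4n^2 - 4n + 6.
Evaluating at n = 19 gives u_{19} = 1374.

1374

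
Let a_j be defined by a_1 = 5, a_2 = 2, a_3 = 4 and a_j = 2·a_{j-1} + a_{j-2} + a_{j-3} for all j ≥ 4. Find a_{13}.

63533

Compute successive terms:
a_4 = 15; a_5 = 36; a_6 = 91; a_7 = 233; a_8 = 593; a_9 = 1510; a_{10} = 3846; a_{11} = 9795; a_{12} = 24946; a_{13} = 63533.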